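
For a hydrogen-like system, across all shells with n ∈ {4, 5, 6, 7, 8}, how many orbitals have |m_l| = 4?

Go shell by shell, enumerating (l, m_l) with |m_l| = 4:
n=5 → 2; n=6 → 4; n=7 → 6; n=8 → 8.
Total orbitals: 2 + 4 + 6 + 8 = 20.

20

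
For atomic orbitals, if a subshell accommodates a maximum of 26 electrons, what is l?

2(2l+1) = 26 ⇒ 2l+1 = 13 ⇒ l = 6.

l = 6 (i)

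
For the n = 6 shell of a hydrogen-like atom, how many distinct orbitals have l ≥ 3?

The n = 6 shell has l = 0 through 5; check each.
Per l-value: l=3 → 7; l=4 → 9; l=5 → 11.
Total orbitals: 7 + 9 + 11 = 27.

27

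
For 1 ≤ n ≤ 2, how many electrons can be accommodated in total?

10

Total orbitals = 1² + 2² = 5. Doubling for spin gives 10 electrons.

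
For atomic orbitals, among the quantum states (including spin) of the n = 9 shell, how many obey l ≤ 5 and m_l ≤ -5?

Per l-value: l=5 → 1.
Orbitals: 1. Each orbital carries two spin states, so 1 × 2 = 2 states.

2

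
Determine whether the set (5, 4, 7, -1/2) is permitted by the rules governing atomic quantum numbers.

Not allowed

The magnetic quantum number must satisfy −l ≤ ml ≤ l. With l = 4, ml can only be -4, -3, -2, -1, 0, 1, 2, 3, 4, so ml = 7 is forbidden.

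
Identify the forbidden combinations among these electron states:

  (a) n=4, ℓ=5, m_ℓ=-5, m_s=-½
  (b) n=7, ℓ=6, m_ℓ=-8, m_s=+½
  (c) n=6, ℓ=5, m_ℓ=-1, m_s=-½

(a) and (b)

(a) has ℓ = 5 ≥ n = 4, violating 0 ≤ ℓ ≤ n−1.
(b) has |m_ℓ| = 8 > ℓ = 6, violating −ℓ ≤ m_ℓ ≤ ℓ.
The remaining set (c) satisfies all four rules.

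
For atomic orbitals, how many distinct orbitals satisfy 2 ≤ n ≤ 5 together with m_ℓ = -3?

3

Count contributing orbitals for each principal shell:
n=4 → 1; n=5 → 2.
Total orbitals: 1 + 2 = 3.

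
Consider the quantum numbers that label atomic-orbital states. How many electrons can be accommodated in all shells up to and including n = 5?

Total orbitals = 1² + 2² + 3² + 4² + 5² = 55. Doubling for spin gives 110 electrons.

110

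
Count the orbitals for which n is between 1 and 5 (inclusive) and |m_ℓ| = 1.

20

Go shell by shell, enumerating (ℓ, m_ℓ) with |m_ℓ| = 1:
n=2 → 2; n=3 → 4; n=4 → 6; n=5 → 8.
Total orbitals: 2 + 4 + 6 + 8 = 20.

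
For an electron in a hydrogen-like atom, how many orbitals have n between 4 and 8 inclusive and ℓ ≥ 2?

Treat each shell separately and count matching orbitals:
n=4 → 12; n=5 → 21; n=6 → 32; n=7 → 45; n=8 → 60.
Total orbitals: 12 + 21 + 32 + 45 + 60 = 170.

170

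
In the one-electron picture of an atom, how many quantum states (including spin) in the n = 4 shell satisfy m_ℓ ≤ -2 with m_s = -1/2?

3

For n = 4, ℓ ranges over 0 … 3.
Orbitals with m_ℓ ≤ -2, by ℓ: ℓ=2 → 1; ℓ=3 → 2.
Orbitals: 1 + 2 = 3. With m_s fixed to a single value there is one state per orbital, giving 3 states.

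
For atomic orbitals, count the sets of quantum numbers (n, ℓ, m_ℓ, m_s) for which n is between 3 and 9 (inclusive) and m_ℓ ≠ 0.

Per-shell orbital counts meeting the constraint:
n=3 → 6; n=4 → 12; n=5 → 20; n=6 → 30; n=7 → 42; n=8 → 56; n=9 → 72.
Orbitals: 6 + 12 + 20 + 30 + 42 + 56 + 72 = 238. Including both spin states (m_s = ±1/2) gives 2 × 238 = 476 states.

476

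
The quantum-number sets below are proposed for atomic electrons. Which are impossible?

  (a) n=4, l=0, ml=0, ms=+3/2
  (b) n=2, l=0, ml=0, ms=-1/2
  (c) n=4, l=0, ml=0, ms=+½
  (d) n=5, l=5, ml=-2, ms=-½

(a) and (d)

(a) has ms = +3/2, but an electron's spin must be ±1/2.
(d) has l = 5 ≥ n = 5, violating 0 ≤ l ≤ n−1.
The remaining sets (b), (c) satisfy all four rules.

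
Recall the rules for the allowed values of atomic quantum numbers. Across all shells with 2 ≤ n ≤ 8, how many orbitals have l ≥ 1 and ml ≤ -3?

Work shell by shell — for each n, count the (l, ml) pairs that satisfy l ≥ 1 and ml ≤ -3:
n=4 → 1; n=5 → 3; n=6 → 6; n=7 → 10; n=8 → 15.
Total orbitals: 1 + 3 + 6 + 10 + 15 = 35.

35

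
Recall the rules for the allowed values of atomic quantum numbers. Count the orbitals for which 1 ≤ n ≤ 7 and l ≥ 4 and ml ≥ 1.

Work shell by shell — for each n, count the (l, ml) pairs that satisfy l ≥ 4 and ml ≥ 1:
n=5 → 4; n=6 → 9; n=7 → 15.
Total orbitals: 4 + 9 + 15 = 28.

28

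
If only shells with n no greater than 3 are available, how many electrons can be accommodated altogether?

28

Total orbitals = 1² + 2² + 3² = 14. Doubling for spin gives 28 electrons.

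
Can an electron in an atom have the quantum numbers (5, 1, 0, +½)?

Yes

n = 5 is a positive integer. l = 1 satisfies 0 ≤ l ≤ n−1 = 4. m_l = 0 lies in the range −l … +l (here −1 … 1). m_s = +1/2 is one of ±1/2.
All four constraints are satisfied.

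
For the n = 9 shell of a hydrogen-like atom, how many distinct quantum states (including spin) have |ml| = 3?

24

With n = 9 the allowed l are 0, 1, …, 8.
Per l-value: l=3 → 2; l=4 → 2; l=5 → 2; l=6 → 2; l=7 → 2; l=8 → 2.
Orbitals: 2 + 2 + 2 + 2 + 2 + 2 = 12. Each orbital carries two spin states, so 12 × 2 = 24 states.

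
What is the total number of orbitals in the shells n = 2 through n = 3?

Shell n has n² orbitals: 2²=4 + 3²=9 = 13 orbitals.

13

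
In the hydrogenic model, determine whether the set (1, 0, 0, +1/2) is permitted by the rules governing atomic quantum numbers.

Yes

n = 1 is a positive integer. l = 0 satisfies 0 ≤ l ≤ n−1 = 0. m_l = 0 lies in the range −l … +l (here 0). m_s = +1/2 is one of ±1/2.
All four constraints are satisfied.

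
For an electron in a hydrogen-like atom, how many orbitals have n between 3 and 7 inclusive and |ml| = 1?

Count contributing orbitals for each principal shell:
n=3 → 4; n=4 → 6; n=5 → 8; n=6 → 10; n=7 → 12.
Total orbitals: 4 + 6 + 8 + 10 + 12 = 40.

40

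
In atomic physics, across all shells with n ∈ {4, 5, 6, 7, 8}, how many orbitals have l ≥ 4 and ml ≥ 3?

Work shell by shell — for each n, count the (l, ml) pairs that satisfy l ≥ 4 and ml ≥ 3:
n=5 → 2; n=6 → 5; n=7 → 9; n=8 → 14.
Total orbitals: 2 + 5 + 9 + 14 = 30.

30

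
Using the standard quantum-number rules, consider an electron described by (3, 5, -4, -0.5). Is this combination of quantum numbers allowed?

The orbital quantum number must satisfy 0 ≤ ℓ ≤ n−1. With n = 3 the allowed ℓ values are 0, 1, 2, so ℓ = 5 is out of range.

Not allowed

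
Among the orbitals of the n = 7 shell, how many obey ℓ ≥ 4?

33

For n = 7, ℓ ranges over 0 … 6.
Contributions: ℓ=4 → 9; ℓ=5 → 11; ℓ=6 → 13.
Total orbitals: 9 + 11 + 13 = 33.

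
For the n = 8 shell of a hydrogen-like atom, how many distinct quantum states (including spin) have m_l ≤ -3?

30

Contributions: l=3 → 1; l=4 → 2; l=5 → 3; l=6 → 4; l=7 → 5.
Orbitals: 1 + 2 + 3 + 4 + 5 = 15. Each orbital carries two spin states, so 15 × 2 = 30 states.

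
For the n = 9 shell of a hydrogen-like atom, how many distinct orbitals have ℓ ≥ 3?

The n = 9 shell has ℓ = 0 through 8; check each.
Per ℓ-value: ℓ=3 → 7; ℓ=4 → 9; ℓ=5 → 11; ℓ=6 → 13; ℓ=7 → 15; ℓ=8 → 17.
Total orbitals: 7 + 9 + 11 + 13 + 15 + 17 = 72.

72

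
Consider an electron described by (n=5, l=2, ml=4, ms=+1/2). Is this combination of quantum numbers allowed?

The magnetic quantum number must satisfy −l ≤ ml ≤ l. With l = 2, ml can only be -2, -1, 0, 1, 2, so ml = 4 is forbidden.

Not allowed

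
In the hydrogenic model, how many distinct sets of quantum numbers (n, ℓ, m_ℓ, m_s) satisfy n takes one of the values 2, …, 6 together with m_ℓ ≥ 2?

40

For each n in the range, tally the orbitals obeying m_ℓ ≥ 2:
n=3 → 1; n=4 → 3; n=5 → 6; n=6 → 10.
Orbitals: 1 + 3 + 6 + 10 = 20. Including both spin states (m_s = ±1/2) gives 2 × 20 = 40 states.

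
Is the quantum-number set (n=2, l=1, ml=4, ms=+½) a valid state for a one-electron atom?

Invalid

The magnetic quantum number must satisfy −l ≤ ml ≤ l. With l = 1, ml can only be -1, 0, 1, so ml = 4 is forbidden.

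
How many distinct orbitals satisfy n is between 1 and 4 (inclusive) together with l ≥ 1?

For each n in the range, tally the orbitals obeying l ≥ 1:
n=2 → 3; n=3 → 8; n=4 → 15.
Total orbitals: 3 + 8 + 15 = 26.

26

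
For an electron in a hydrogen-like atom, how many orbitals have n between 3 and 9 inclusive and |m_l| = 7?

Go shell by shell, enumerating (l, m_l) with |m_l| = 7:
n=8 → 2; n=9 → 4.
Total orbitals: 2 + 4 = 6.

6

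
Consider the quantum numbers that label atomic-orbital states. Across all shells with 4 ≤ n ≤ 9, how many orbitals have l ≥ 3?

For each n in the range, tally the orbitals obeying l ≥ 3:
n=4 → 7; n=5 → 16; n=6 → 27; n=7 → 40; n=8 → 55; n=9 → 72.
Total orbitals: 7 + 16 + 27 + 40 + 55 + 72 = 217.

217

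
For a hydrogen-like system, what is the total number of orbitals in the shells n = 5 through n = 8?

174

Shell n has n² orbitals: 5²=25 + 6²=36 + 7²=49 + 8²=64 = 174 orbitals.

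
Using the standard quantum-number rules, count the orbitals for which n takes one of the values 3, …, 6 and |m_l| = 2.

20

Treat each shell separately and count matching orbitals:
n=3 → 2; n=4 → 4; n=5 → 6; n=6 → 8.
Total orbitals: 2 + 4 + 6 + 8 = 20.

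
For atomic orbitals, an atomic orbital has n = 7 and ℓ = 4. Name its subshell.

ℓ = 4 corresponds to the letter 'g', so the subshell is 7g.

7g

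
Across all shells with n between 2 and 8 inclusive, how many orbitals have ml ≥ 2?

56

For each n in the range, tally the orbitals obeying ml ≥ 2:
n=3 → 1; n=4 → 3; n=5 → 6; n=6 → 10; n=7 → 15; n=8 → 21.
Total orbitals: 1 + 3 + 6 + 10 + 15 + 21 = 56.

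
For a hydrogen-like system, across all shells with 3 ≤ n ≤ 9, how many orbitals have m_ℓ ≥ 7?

Per-shell orbital counts meeting the constraint:
n=8 → 1; n=9 → 3.
Total orbitals: 1 + 3 = 4.

4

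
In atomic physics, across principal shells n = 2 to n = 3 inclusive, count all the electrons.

26

Shell n has n² orbitals: 2²=4 + 3²=9 = 13 orbitals.
Two spin states per orbital: 2 × 13 = 26 electrons.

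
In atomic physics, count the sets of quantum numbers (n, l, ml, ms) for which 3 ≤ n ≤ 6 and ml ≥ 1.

Count contributing orbitals for each principal shell:
n=3 → 3; n=4 → 6; n=5 → 10; n=6 → 15.
Orbitals: 3 + 6 + 10 + 15 = 34. Including both spin states (ms = ±1/2) gives 2 × 34 = 68 states.

68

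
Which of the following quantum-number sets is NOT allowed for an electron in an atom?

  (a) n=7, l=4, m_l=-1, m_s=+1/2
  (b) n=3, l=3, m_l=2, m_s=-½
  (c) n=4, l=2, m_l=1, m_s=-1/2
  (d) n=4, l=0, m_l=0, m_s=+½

(b)

(b) has l = 3 ≥ n = 3, violating 0 ≤ l ≤ n−1.
The remaining sets (a), (c), (d) satisfy all four rules.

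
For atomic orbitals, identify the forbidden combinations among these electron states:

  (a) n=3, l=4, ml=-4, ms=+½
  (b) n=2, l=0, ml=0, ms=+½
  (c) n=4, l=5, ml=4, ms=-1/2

(a) has l = 4 ≥ n = 3, violating 0 ≤ l ≤ n−1.
(c) has l = 5 ≥ n = 4, violating 0 ≤ l ≤ n−1.
The remaining set (b) satisfies all four rules.

(a) and (c)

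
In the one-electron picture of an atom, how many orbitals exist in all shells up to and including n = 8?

204

Total orbitals = 1² + 2² + 3² + 4² + 5² + 6² + 7² + 8² = 204.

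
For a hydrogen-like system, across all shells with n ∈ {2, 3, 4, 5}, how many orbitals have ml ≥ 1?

20

Work shell by shell — for each n, count the (l, ml) pairs that satisfy ml ≥ 1:
n=2 → 1; n=3 → 3; n=4 → 6; n=5 → 10.
Total orbitals: 1 + 3 + 6 + 10 = 20.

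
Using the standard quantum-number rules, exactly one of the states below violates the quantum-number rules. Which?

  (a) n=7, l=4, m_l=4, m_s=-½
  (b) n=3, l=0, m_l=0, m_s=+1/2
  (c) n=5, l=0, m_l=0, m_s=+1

(c)

(c) has m_s = +1, but an electron's spin must be ±1/2.
The remaining sets (a), (b) satisfy all four rules.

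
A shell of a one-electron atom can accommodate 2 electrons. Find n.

2n² = 2 ⇒ n² = 1 ⇒ n = 1.

n = 1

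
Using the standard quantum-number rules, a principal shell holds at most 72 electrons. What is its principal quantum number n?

n = 6

2n² = 72 ⇒ n² = 36 ⇒ n = 6.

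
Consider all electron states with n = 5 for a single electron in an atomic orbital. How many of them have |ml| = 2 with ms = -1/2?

6

The (l, ml) pairs meeting |ml| = 2 give: l=2 → 2; l=3 → 2; l=4 → 2.
Orbitals: 2 + 2 + 2 = 6. With ms fixed to a single value there is one state per orbital, giving 6 states.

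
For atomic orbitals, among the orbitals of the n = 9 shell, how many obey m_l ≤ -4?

The n = 9 shell has l = 0 through 8; check each.
Per l-value: l=4 → 1; l=5 → 2; l=6 → 3; l=7 → 4; l=8 → 5.
Total orbitals: 1 + 2 + 3 + 4 + 5 = 15.

15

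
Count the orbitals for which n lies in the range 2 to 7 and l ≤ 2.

49

Count contributing orbitals for each principal shell:
n=2 → 4; n=3 → 9; n=4 → 9; n=5 → 9; n=6 → 9; n=7 → 9.
Total orbitals: 4 + 9 + 9 + 9 + 9 + 9 = 49.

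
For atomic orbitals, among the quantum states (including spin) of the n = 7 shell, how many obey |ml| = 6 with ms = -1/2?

2

With n = 7 the allowed l are 0, 1, …, 6.
Per l-value: l=6 → 2.
Orbitals: 2. With ms fixed to a single value there is one state per orbital, giving 2 states.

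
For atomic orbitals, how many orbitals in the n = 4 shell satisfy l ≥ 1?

Go through l = 0, …, 3 (the values permitted for n = 4).
Orbitals with l ≥ 1, by l: l=1 → 3; l=2 → 5; l=3 → 7.
Total orbitals: 3 + 5 + 7 = 15.

15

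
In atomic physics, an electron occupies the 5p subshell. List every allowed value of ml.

-1, 0, 1

The 5p subshell has l = 1, and ml takes every integer from −l to +l. With l = 1 that gives the 3 values -1, 0, 1.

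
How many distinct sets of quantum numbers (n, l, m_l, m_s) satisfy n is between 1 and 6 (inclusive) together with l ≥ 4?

58

Go shell by shell, enumerating (l, m_l) with l ≥ 4:
n=5 → 9; n=6 → 20.
Orbitals: 9 + 20 = 29. Including both spin states (m_s = ±1/2) gives 2 × 29 = 58 states.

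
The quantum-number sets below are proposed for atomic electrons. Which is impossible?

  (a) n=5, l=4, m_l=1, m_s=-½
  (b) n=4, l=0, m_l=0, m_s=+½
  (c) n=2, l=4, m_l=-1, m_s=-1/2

(c)

(c) has l = 4 ≥ n = 2, violating 0 ≤ l ≤ n−1.
The remaining sets (a), (b) satisfy all four rules.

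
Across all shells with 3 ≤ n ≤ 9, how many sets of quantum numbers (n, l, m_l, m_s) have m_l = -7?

6

Count contributing orbitals for each principal shell:
n=8 → 1; n=9 → 2.
Orbitals: 1 + 2 = 3. Including both spin states (m_s = ±1/2) gives 2 × 3 = 6 states.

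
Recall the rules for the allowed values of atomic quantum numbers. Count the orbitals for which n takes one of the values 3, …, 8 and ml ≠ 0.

166

Go shell by shell, enumerating (l, ml) with ml ≠ 0:
n=3 → 6; n=4 → 12; n=5 → 20; n=6 → 30; n=7 → 42; n=8 → 56.
Total orbitals: 6 + 12 + 20 + 30 + 42 + 56 = 166.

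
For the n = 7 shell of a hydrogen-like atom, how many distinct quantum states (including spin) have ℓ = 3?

The n = 7 shell has ℓ = 0 through 6; check each.
Contributions: ℓ=3 → 7.
Orbitals: 7. Each orbital carries two spin states, so 7 × 2 = 14 states.

14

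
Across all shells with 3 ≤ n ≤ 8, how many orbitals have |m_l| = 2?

42

Work shell by shell — for each n, count the (l, m_l) pairs that satisfy |m_l| = 2:
n=3 → 2; n=4 → 4; n=5 → 6; n=6 → 8; n=7 → 10; n=8 → 12.
Total orbitals: 2 + 4 + 6 + 8 + 10 + 12 = 42.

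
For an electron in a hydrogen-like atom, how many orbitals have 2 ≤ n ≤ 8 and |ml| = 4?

Per-shell orbital counts meeting the constraint:
n=5 → 2; n=6 → 4; n=7 → 6; n=8 → 8.
Total orbitals: 2 + 4 + 6 + 8 = 20.

20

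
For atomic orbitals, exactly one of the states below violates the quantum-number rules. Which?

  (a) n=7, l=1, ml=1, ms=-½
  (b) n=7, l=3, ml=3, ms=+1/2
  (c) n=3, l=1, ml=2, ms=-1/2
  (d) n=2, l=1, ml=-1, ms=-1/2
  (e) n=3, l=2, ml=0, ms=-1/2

(c)

(c) has |ml| = 2 > l = 1, violating −l ≤ ml ≤ l.
The remaining sets (a), (b), (d), (e) satisfy all four rules.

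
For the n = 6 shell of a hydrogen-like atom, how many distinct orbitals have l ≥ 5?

For n = 6, l ranges over 0 … 5.
Orbitals with l ≥ 5, by l: l=5 → 11.
Total orbitals: 11.

11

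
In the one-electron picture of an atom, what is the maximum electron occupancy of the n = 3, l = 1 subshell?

6

A subshell with l = 1 has 2l+1 = 3 orbitals, each holding 2 electrons (spin ±1/2), so 3 × 2 = 6.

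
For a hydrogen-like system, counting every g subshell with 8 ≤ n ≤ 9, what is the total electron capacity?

36

A g subshell (l = 4) exists for every n ≥ 5, so shells n = 8, 9 each contribute one — 2 subshells.
Since each g subshell holds 2(2·4+1) = 18 electrons, the total is 2 × 18 = 36.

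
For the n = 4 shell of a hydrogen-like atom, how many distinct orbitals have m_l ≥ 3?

1

Orbitals with m_l ≥ 3, by l: l=3 → 1.
Total orbitals: 1.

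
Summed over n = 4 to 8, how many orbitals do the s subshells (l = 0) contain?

An s subshell (l = 0) exists for every n ≥ 1, so shells n = 4, 5, 6, 7, 8 each contribute one — 5 subshells.
Since each s subshell has 2·0+1 = 1 orbital, the total is 5 × 1 = 5.

5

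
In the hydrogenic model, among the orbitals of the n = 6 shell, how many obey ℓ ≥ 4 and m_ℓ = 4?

2

Go through ℓ = 0, …, 5 (the values permitted for n = 6).
The (ℓ, m_ℓ) pairs meeting ℓ ≥ 4 and m_ℓ = 4 give: ℓ=4 → 1; ℓ=5 → 1.
Total orbitals: 1 + 1 = 2.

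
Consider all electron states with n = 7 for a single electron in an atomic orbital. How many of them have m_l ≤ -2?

The n = 7 shell has l = 0 through 6; check each.
Per l-value: l=2 → 1; l=3 → 2; l=4 → 3; l=5 → 4; l=6 → 5.
Orbitals: 1 + 2 + 3 + 4 + 5 = 15. Each orbital carries two spin states, so 15 × 2 = 30 states.

30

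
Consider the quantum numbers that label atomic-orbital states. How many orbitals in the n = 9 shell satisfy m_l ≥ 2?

28

Contributions: l=2 → 1; l=3 → 2; l=4 → 3; l=5 → 4; l=6 → 5; l=7 → 6; l=8 → 7.
Total orbitals: 1 + 2 + 3 + 4 + 5 + 6 + 7 = 28.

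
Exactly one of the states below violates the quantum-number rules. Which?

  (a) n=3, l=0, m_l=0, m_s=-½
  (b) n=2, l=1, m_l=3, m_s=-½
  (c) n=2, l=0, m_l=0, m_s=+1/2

(b)

(b) has |m_l| = 3 > l = 1, violating −l ≤ m_l ≤ l.
The remaining sets (a), (c) satisfy all four rules.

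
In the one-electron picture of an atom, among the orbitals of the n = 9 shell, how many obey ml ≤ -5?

Per l-value: l=5 → 1; l=6 → 2; l=7 → 3; l=8 → 4.
Total orbitals: 1 + 2 + 3 + 4 = 10.

10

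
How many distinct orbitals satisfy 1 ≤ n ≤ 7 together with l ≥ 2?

115

Per-shell orbital counts meeting the constraint:
n=3 → 5; n=4 → 12; n=5 → 21; n=6 → 32; n=7 → 45.
Total orbitals: 5 + 12 + 21 + 32 + 45 = 115.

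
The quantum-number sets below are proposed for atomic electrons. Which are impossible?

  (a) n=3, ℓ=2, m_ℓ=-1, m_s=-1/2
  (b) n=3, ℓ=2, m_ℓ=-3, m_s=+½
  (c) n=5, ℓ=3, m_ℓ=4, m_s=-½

(b) and (c)

(b) has |m_ℓ| = 3 > ℓ = 2, violating −ℓ ≤ m_ℓ ≤ ℓ.
(c) has |m_ℓ| = 4 > ℓ = 3, violating −ℓ ≤ m_ℓ ≤ ℓ.
The remaining set (a) satisfies all four rules.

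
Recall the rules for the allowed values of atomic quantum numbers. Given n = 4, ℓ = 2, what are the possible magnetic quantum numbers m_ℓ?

-2, -1, 0, 1, 2

m_ℓ takes every integer from −ℓ to +ℓ. With ℓ = 2 that gives the 5 values -2, -1, 0, 1, 2.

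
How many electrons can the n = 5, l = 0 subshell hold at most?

2

A subshell with l = 0 has 2l+1 = 1 orbital, each holding 2 electrons (spin ±1/2), so 1 × 2 = 2.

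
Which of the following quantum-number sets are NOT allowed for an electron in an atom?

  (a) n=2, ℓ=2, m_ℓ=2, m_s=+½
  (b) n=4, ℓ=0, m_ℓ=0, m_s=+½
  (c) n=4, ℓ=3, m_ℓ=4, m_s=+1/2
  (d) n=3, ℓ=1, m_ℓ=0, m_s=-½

(a) and (c)

(a) has ℓ = 2 ≥ n = 2, violating 0 ≤ ℓ ≤ n−1.
(c) has |m_ℓ| = 4 > ℓ = 3, violating −ℓ ≤ m_ℓ ≤ ℓ.
The remaining sets (b), (d) satisfy all four rules.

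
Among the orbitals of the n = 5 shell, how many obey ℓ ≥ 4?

9

For n = 5, ℓ ranges over 0 … 4.
The (ℓ, m_ℓ) pairs meeting ℓ ≥ 4 give: ℓ=4 → 9.
Total orbitals: 9.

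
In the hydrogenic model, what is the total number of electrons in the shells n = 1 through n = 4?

60

Shell n has n² orbitals: 1²=1 + 2²=4 + 3²=9 + 4²=16 = 30 orbitals.
Two spin states per orbital: 2 × 30 = 60 electrons.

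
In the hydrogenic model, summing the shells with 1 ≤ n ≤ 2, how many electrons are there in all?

Shell n has n² orbitals: 1²=1 + 2²=4 = 5 orbitals.
Two spin states per orbital: 2 × 5 = 10 electrons.

10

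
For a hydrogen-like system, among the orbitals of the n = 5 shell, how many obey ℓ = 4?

Go through ℓ = 0, …, 4 (the values permitted for n = 5).
Per ℓ-value: ℓ=4 → 9.
Total orbitals: 9.

9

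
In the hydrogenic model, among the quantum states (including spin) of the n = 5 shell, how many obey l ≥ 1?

48

With n = 5 the allowed l are 0, 1, …, 4.
Per l-value: l=1 → 3; l=2 → 5; l=3 → 7; l=4 → 9.
Orbitals: 3 + 5 + 7 + 9 = 24. Each orbital carries two spin states, so 24 × 2 = 48 states.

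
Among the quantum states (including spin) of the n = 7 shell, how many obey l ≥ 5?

48

Per l-value: l=5 → 11; l=6 → 13.
Orbitals: 11 + 13 = 24. Each orbital carries two spin states, so 24 × 2 = 48 states.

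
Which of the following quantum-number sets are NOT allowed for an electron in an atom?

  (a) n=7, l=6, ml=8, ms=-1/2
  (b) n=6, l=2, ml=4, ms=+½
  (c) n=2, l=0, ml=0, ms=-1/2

(a) has |ml| = 8 > l = 6, violating −l ≤ ml ≤ l.
(b) has |ml| = 4 > l = 2, violating −l ≤ ml ≤ l.
The remaining set (c) satisfies all four rules.

(a) and (b)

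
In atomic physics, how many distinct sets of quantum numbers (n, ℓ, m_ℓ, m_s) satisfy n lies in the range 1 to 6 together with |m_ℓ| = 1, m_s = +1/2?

30

Work shell by shell — for each n, count the (ℓ, m_ℓ) pairs that satisfy |m_ℓ| = 1:
n=2 → 2; n=3 → 4; n=4 → 6; n=5 → 8; n=6 → 10.
Orbitals: 2 + 4 + 6 + 8 + 10 = 30. With m_s fixed to +1/2 there is one state per orbital, so 30 states.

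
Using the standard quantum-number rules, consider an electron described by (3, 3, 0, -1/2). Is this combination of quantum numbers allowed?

The orbital quantum number must satisfy 0 ≤ ℓ ≤ n−1. With n = 3 the allowed ℓ values are 0, 1, 2, so ℓ = 3 is out of range.

Invalid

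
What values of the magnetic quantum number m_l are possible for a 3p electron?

-1, 0, 1

The 3p subshell has l = 1, and m_l takes every integer from −l to +l. With l = 1 that gives the 3 values -1, 0, 1.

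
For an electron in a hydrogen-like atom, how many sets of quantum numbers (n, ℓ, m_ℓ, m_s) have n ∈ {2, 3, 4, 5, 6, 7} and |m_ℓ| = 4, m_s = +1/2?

Go shell by shell, enumerating (ℓ, m_ℓ) with |m_ℓ| = 4:
n=5 → 2; n=6 → 4; n=7 → 6.
Orbitals: 2 + 4 + 6 = 12. With m_s fixed to +1/2 there is one state per orbital, so 12 states.

12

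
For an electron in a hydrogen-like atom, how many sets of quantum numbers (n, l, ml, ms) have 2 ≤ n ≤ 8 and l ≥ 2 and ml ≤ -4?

Work shell by shell — for each n, count the (l, ml) pairs that satisfy l ≥ 2 and ml ≤ -4:
n=5 → 1; n=6 → 3; n=7 → 6; n=8 → 10.
Orbitals: 1 + 3 + 6 + 10 = 20. Including both spin states (ms = ±1/2) gives 2 × 20 = 40 states.

40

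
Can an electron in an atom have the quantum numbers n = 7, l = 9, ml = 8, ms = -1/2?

Not allowed

The orbital quantum number must satisfy 0 ≤ l ≤ n−1. With n = 7 the allowed l values are 0, 1, 2, 3, 4, 5, 6, so l = 9 is out of range.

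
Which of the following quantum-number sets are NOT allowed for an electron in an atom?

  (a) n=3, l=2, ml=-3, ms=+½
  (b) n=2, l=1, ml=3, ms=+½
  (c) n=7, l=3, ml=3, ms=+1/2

(a) and (b)

(a) has |ml| = 3 > l = 2, violating −l ≤ ml ≤ l.
(b) has |ml| = 3 > l = 1, violating −l ≤ ml ≤ l.
The remaining set (c) satisfies all four rules.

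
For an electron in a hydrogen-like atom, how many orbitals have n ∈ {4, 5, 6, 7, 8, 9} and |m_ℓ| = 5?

20

For each n in the range, tally the orbitals obeying |m_ℓ| = 5:
n=6 → 2; n=7 → 4; n=8 → 6; n=9 → 8.
Total orbitals: 2 + 4 + 6 + 8 = 20.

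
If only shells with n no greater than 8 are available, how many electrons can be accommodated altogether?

Total orbitals = 1² + 2² + 3² + 4² + 5² + 6² + 7² + 8² = 204. Doubling for spin gives 408 electrons.

408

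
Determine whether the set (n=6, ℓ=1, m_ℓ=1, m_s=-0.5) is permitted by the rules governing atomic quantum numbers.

n = 6 is a positive integer. ℓ = 1 satisfies 0 ≤ ℓ ≤ n−1 = 5. m_ℓ = 1 lies in the range −ℓ … +ℓ (here −1 … 1). m_s = -1/2 is one of ±1/2.
All four constraints are satisfied.

Allowed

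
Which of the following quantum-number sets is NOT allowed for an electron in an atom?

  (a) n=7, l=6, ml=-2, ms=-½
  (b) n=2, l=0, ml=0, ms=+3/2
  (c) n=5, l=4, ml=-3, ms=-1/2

(b) has ms = +3/2, but an electron's spin must be ±1/2.
The remaining sets (a), (c) satisfy all four rules.

(b)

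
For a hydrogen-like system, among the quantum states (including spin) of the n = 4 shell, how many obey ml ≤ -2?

6

The n = 4 shell has l = 0 through 3; check each.
The (l, ml) pairs meeting ml ≤ -2 give: l=2 → 1; l=3 → 2.
Orbitals: 1 + 2 = 3. Each orbital carries two spin states, so 3 × 2 = 6 states.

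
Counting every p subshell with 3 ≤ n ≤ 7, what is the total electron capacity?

30

A p subshell (l = 1) exists for every n ≥ 2, so shells n = 3, 4, 5, 6, 7 each contribute one — 5 subshells.
Since each p subshell holds 2(2·1+1) = 6 electrons, the total is 5 × 6 = 30.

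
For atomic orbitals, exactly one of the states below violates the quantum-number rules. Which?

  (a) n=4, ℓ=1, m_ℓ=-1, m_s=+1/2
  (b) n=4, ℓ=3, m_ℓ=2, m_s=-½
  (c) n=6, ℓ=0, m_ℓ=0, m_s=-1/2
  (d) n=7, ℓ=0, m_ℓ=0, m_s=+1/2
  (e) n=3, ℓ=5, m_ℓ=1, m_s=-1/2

(e)

(e) has ℓ = 5 ≥ n = 3, violating 0 ≤ ℓ ≤ n−1.
The remaining sets (a), (b), (c), (d) satisfy all four rules.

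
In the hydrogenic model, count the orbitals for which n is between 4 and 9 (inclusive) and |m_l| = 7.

6

Go shell by shell, enumerating (l, m_l) with |m_l| = 7:
n=8 → 2; n=9 → 4.
Total orbitals: 2 + 4 = 6.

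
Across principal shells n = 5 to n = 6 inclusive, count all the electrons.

122

Shell n has n² orbitals: 5²=25 + 6²=36 = 61 orbitals.
Two spin states per orbital: 2 × 61 = 122 electrons.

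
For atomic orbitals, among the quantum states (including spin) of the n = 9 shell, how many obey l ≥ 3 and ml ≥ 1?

66

Go through l = 0, …, 8 (the values permitted for n = 9).
Contributions: l=3 → 3; l=4 → 4; l=5 → 5; l=6 → 6; l=7 → 7; l=8 → 8.
Orbitals: 3 + 4 + 5 + 6 + 7 + 8 = 33. Each orbital carries two spin states, so 33 × 2 = 66 states.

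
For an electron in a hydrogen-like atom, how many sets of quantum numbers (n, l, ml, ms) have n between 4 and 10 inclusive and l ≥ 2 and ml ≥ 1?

Treat each shell separately and count matching orbitals:
n=4 → 5; n=5 → 9; n=6 → 14; n=7 → 20; n=8 → 27; n=9 → 35; n=10 → 44.
Orbitals: 5 + 9 + 14 + 20 + 27 + 35 + 44 = 154. Including both spin states (ms = ±1/2) gives 2 × 154 = 308 states.

308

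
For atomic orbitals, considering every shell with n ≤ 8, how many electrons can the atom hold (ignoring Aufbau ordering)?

408

Total orbitals = 1² + 2² + 3² + 4² + 5² + 6² + 7² + 8² = 204. Doubling for spin gives 408 electrons.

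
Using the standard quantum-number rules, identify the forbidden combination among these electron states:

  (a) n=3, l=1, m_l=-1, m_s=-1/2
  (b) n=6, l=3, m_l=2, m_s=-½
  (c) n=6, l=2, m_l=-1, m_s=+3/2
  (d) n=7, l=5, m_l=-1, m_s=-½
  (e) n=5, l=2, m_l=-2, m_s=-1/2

(c) has m_s = +3/2, but an electron's spin must be ±1/2.
The remaining sets (a), (b), (d), (e) satisfy all four rules.

(c)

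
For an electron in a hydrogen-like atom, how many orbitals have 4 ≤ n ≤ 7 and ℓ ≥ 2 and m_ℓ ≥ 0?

Work shell by shell — for each n, count the (ℓ, m_ℓ) pairs that satisfy ℓ ≥ 2 and m_ℓ ≥ 0:
n=4 → 7; n=5 → 12; n=6 → 18; n=7 → 25.
Total orbitals: 7 + 12 + 18 + 25 = 62.

62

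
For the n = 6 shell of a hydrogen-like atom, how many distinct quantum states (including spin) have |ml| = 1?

The n = 6 shell has l = 0 through 5; check each.
The (l, ml) pairs meeting |ml| = 1 give: l=1 → 2; l=2 → 2; l=3 → 2; l=4 → 2; l=5 → 2.
Orbitals: 2 + 2 + 2 + 2 + 2 = 10. Each orbital carries two spin states, so 10 × 2 = 20 states.

20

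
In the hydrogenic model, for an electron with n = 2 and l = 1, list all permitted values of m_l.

-1, 0, 1

m_l takes every integer from −l to +l. With l = 1 that gives the 3 values -1, 0, 1.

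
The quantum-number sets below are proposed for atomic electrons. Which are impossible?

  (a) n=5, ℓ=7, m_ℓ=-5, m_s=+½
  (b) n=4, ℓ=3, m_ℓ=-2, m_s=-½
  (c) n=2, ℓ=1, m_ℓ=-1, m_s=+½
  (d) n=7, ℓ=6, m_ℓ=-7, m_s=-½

(a) and (d)

(a) has ℓ = 7 ≥ n = 5, violating 0 ≤ ℓ ≤ n−1.
(d) has |m_ℓ| = 7 > ℓ = 6, violating −ℓ ≤ m_ℓ ≤ ℓ.
The remaining sets (b), (c) satisfy all four rules.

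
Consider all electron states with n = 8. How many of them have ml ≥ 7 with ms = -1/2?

1

With n = 8 the allowed l are 0, 1, …, 7.
Contributions: l=7 → 1.
Orbitals: 1. With ms fixed to a single value there is one state per orbital, giving 1 state.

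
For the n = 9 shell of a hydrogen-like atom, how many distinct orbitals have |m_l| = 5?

8

With n = 9 the allowed l are 0, 1, …, 8.
Orbitals with |m_l| = 5, by l: l=5 → 2; l=6 → 2; l=7 → 2; l=8 → 2.
Total orbitals: 2 + 2 + 2 + 2 = 8.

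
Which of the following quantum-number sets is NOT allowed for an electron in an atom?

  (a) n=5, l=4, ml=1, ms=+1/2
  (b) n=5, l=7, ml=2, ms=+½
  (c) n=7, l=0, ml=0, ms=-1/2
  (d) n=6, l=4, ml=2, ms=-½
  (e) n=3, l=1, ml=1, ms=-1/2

(b) has l = 7 ≥ n = 5, violating 0 ≤ l ≤ n−1.
The remaining sets (a), (c), (d), (e) satisfy all four rules.

(b)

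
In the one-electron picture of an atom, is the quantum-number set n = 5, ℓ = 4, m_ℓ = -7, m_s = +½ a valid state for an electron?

The magnetic quantum number must satisfy −ℓ ≤ m_ℓ ≤ ℓ. With ℓ = 4, m_ℓ can only be -4, -3, -2, -1, 0, 1, 2, 3, 4, so m_ℓ = -7 is forbidden.

Invalid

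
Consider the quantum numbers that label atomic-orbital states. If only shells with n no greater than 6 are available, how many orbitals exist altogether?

91

Total orbitals = 1² + 2² + 3² + 4² + 5² + 6² = 91.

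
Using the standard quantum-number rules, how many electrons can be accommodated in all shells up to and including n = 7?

280

Total orbitals = 1² + 2² + 3² + 4² + 5² + 6² + 7² = 140. Doubling for spin gives 280 electrons.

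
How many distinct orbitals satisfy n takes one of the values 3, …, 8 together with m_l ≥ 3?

35

Per-shell orbital counts meeting the constraint:
n=4 → 1; n=5 → 3; n=6 → 6; n=7 → 10; n=8 → 15.
Total orbitals: 1 + 3 + 6 + 10 + 15 = 35.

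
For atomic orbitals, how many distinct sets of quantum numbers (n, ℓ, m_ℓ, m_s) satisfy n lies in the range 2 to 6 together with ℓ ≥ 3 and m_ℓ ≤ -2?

32

Go shell by shell, enumerating (ℓ, m_ℓ) with ℓ ≥ 3 and m_ℓ ≤ -2:
n=4 → 2; n=5 → 5; n=6 → 9.
Orbitals: 2 + 5 + 9 = 16. Including both spin states (m_s = ±1/2) gives 2 × 16 = 32 states.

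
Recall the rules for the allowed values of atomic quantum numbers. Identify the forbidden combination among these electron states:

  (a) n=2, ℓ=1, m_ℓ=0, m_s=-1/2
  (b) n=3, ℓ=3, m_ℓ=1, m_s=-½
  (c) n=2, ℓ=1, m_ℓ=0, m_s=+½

(b)

(b) has ℓ = 3 ≥ n = 3, violating 0 ≤ ℓ ≤ n−1.
The remaining sets (a), (c) satisfy all four rules.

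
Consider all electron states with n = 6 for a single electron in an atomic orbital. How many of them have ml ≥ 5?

2

The n = 6 shell has l = 0 through 5; check each.
Contributions: l=5 → 1.
Orbitals: 1. Each orbital carries two spin states, so 1 × 2 = 2 states.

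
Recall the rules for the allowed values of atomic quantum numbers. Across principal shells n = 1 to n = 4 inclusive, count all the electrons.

60

Shell n has n² orbitals: 1²=1 + 2²=4 + 3²=9 + 4²=16 = 30 orbitals.
Two spin states per orbital: 2 × 30 = 60 electrons.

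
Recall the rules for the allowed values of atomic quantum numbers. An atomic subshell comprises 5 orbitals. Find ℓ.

ℓ = 2 (d)

2ℓ+1 = 5 gives ℓ = 2.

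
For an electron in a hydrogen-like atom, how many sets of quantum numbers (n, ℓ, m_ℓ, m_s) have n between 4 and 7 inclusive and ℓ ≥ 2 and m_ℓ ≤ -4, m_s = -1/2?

For each n in the range, tally the orbitals obeying ℓ ≥ 2 and m_ℓ ≤ -4:
n=5 → 1; n=6 → 3; n=7 → 6.
Orbitals: 1 + 3 + 6 = 10. With m_s fixed to -1/2 there is one state per orbital, so 10 states.

10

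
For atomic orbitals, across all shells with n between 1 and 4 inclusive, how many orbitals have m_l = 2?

Per-shell orbital counts meeting the constraint:
n=3 → 1; n=4 → 2.
Total orbitals: 1 + 2 = 3.

3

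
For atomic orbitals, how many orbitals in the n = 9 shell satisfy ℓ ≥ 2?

77

The n = 9 shell has ℓ = 0 through 8; check each.
Contributions: ℓ=2 → 5; ℓ=3 → 7; ℓ=4 → 9; ℓ=5 → 11; ℓ=6 → 13; ℓ=7 → 15; ℓ=8 → 17.
Total orbitals: 5 + 7 + 9 + 11 + 13 + 15 + 17 = 77.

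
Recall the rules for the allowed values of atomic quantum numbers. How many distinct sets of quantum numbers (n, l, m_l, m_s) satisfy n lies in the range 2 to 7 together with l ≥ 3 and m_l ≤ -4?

20

Per-shell orbital counts meeting the constraint:
n=5 → 1; n=6 → 3; n=7 → 6.
Orbitals: 1 + 3 + 6 = 10. Including both spin states (m_s = ±1/2) gives 2 × 10 = 20 states.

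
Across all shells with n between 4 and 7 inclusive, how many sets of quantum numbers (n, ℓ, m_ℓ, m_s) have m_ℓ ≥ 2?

68

Per-shell orbital counts meeting the constraint:
n=4 → 3; n=5 → 6; n=6 → 10; n=7 → 15.
Orbitals: 3 + 6 + 10 + 15 = 34. Including both spin states (m_s = ±1/2) gives 2 × 34 = 68 states.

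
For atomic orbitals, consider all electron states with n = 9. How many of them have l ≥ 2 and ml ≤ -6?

The n = 9 shell has l = 0 through 8; check each.
Contributions: l=6 → 1; l=7 → 2; l=8 → 3.
Orbitals: 1 + 2 + 3 = 6. Each orbital carries two spin states, so 6 × 2 = 12 states.

12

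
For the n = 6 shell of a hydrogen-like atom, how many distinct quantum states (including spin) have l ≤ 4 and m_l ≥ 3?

For n = 6, l ranges over 0 … 5.
Orbitals with l ≤ 4 and m_l ≥ 3, by l: l=3 → 1; l=4 → 2.
Orbitals: 1 + 2 = 3. Each orbital carries two spin states, so 3 × 2 = 6 states.

6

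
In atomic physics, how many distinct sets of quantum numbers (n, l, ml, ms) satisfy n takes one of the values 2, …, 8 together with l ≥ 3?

290

Go shell by shell, enumerating (l, ml) with l ≥ 3:
n=4 → 7; n=5 → 16; n=6 → 27; n=7 → 40; n=8 → 55.
Orbitals: 7 + 16 + 27 + 40 + 55 = 145. Including both spin states (ms = ±1/2) gives 2 × 145 = 290 states.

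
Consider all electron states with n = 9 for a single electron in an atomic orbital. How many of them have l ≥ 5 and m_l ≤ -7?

For n = 9, l ranges over 0 … 8.
The (l, m_l) pairs meeting l ≥ 5 and m_l ≤ -7 give: l=7 → 1; l=8 → 2.
Orbitals: 1 + 2 = 3. Each orbital carries two spin states, so 3 × 2 = 6 states.

6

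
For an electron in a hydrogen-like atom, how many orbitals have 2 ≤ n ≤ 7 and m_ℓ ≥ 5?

4

Work shell by shell — for each n, count the (ℓ, m_ℓ) pairs that satisfy m_ℓ ≥ 5:
n=6 → 1; n=7 → 3.
Total orbitals: 1 + 3 = 4.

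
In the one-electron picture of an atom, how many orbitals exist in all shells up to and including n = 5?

Total orbitals = 1² + 2² + 3² + 4² + 5² = 55.

55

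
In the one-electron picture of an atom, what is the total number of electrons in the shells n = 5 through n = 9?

510

Shell n has n² orbitals: 5²=25 + 6²=36 + 7²=49 + 8²=64 + 9²=81 = 255 orbitals.
Two spin states per orbital: 2 × 255 = 510 electrons.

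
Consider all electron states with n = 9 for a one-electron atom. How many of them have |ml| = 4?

20

With n = 9 the allowed l are 0, 1, …, 8.
The (l, ml) pairs meeting |ml| = 4 give: l=4 → 2; l=5 → 2; l=6 → 2; l=7 → 2; l=8 → 2.
Orbitals: 2 + 2 + 2 + 2 + 2 = 10. Each orbital carries two spin states, so 10 × 2 = 20 states.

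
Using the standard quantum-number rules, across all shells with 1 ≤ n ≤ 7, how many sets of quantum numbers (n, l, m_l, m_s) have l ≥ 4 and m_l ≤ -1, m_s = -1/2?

Work shell by shell — for each n, count the (l, m_l) pairs that satisfy l ≥ 4 and m_l ≤ -1:
n=5 → 4; n=6 → 9; n=7 → 15.
Orbitals: 4 + 9 + 15 = 28. With m_s fixed to -1/2 there is one state per orbital, so 28 states.

28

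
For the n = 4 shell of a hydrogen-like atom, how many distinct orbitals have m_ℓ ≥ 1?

6

For n = 4, ℓ ranges over 0 … 3.
The (ℓ, m_ℓ) pairs meeting m_ℓ ≥ 1 give: ℓ=1 → 1; ℓ=2 → 2; ℓ=3 → 3.
Total orbitals: 1 + 2 + 3 = 6.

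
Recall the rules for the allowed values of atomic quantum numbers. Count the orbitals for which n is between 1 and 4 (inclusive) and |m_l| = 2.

6

Go shell by shell, enumerating (l, m_l) with |m_l| = 2:
n=3 → 2; n=4 → 4.
Total orbitals: 2 + 4 = 6.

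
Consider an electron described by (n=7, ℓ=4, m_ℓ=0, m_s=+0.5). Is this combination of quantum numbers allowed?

n = 7 is a positive integer. ℓ = 4 satisfies 0 ≤ ℓ ≤ n−1 = 6. m_ℓ = 0 lies in the range −ℓ … +ℓ (here −4 … 4). m_s = +1/2 is one of ±1/2.
All four constraints are satisfied.

Yes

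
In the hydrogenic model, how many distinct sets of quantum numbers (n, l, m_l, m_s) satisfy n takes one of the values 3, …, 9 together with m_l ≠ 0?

Per-shell orbital counts meeting the constraint:
n=3 → 6; n=4 → 12; n=5 → 20; n=6 → 30; n=7 → 42; n=8 → 56; n=9 → 72.
Orbitals: 6 + 12 + 20 + 30 + 42 + 56 + 72 = 238. Including both spin states (m_s = ±1/2) gives 2 × 238 = 476 states.

476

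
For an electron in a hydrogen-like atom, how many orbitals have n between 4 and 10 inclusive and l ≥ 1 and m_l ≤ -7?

10

Count contributing orbitals for each principal shell:
n=8 → 1; n=9 → 3; n=10 → 6.
Total orbitals: 1 + 3 + 6 = 10.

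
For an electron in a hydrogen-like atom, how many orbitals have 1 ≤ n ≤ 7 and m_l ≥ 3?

Treat each shell separately and count matching orbitals:
n=4 → 1; n=5 → 3; n=6 → 6; n=7 → 10.
Total orbitals: 1 + 3 + 6 + 10 = 20.

20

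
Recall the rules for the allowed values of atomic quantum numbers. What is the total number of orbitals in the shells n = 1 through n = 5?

55

Shell n has n² orbitals: 1²=1 + 2²=4 + 3²=9 + 4²=16 + 5²=25 = 55 orbitals.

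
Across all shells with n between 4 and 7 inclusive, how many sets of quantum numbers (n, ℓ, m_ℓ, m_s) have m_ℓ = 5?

6

Go shell by shell, enumerating (ℓ, m_ℓ) with m_ℓ = 5:
n=6 → 1; n=7 → 2.
Orbitals: 1 + 2 = 3. Including both spin states (m_s = ±1/2) gives 2 × 3 = 6 states.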